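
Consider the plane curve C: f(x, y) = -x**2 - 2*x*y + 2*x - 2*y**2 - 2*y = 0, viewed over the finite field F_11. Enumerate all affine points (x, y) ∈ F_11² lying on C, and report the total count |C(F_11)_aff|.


Affine F_11-points: {(0, 0), (0, 10), (2, 0), (2, 8), (4, 7), (4, 10), (6, 7), (6, 8), (7, 5), (7, 9), (10, 2), (10, 9)}; count = 12.

For each of the 121 pairs (x, y) ∈ F_11², evaluate f(x, y) mod 11. Record the zeros.
  x = 0: [0↦0, 1↦7, 2↦10, 3↦9, 4↦4, 5↦6, 6↦4, 7↦9, 8↦10, 9↦7, 10↦0]  zeros at y ∈ {0, 10}
  x = 1: [0↦1, 1↦6, 2↦7, 3↦4, 4↦8, 5↦8, 6↦4, 7↦7, 8↦6, 9↦1, 10↦3]  zeros at y ∈ ∅
  x = 2: [0↦0, 1↦3, 2↦2, 3↦8, 4↦10, 5↦8, 6↦2, 7↦3, 8↦0, 9↦4, 10↦4]  zeros at y ∈ {0, 8}
  x = 3: [0↦8, 1↦9, 2↦6, 3↦10, 4↦10, 5↦6, 6↦9, 7↦8, 8↦3, 9↦5, 10↦3]  zeros at y ∈ ∅
  x = 4: [0↦3, 1↦2, 2↦8, 3↦10, 4↦8, 5↦2, 6↦3, 7↦0, 8↦4, 9↦4, 10↦0]  zeros at y ∈ {7, 10}
  x = 5: [0↦7, 1↦4, 2↦8, 3↦8, 4↦4, 5↦7, 6↦6, 7↦1, 8↦3, 9↦1, 10↦6]  zeros at y ∈ ∅
  x = 6: [0↦9, 1↦4, 2↦6, 3↦4, 4↦9, 5↦10, 6↦7, 7↦0, 8↦0, 9↦7, 10↦10]  zeros at y ∈ {7, 8}
  x = 7: [0↦9, 1↦2, 2↦2, 3↦9, 4↦1, 5↦0, 6↦6, 7↦8, 8↦6, 9↦0, 10↦1]  zeros at y ∈ {5, 9}
  x = 8: [0↦7, 1↦9, 2↦7, 3↦1, 4↦2, 5↦10, 6↦3, 7↦3, 8↦10, 9↦2, 10↦1]  zeros at y ∈ ∅
  x = 9: [0↦3, 1↦3, 2↦10, 3↦2, 4↦1, 5↦7, 6↦9, 7↦7, 8↦1, 9↦2, 10↦10]  zeros at y ∈ ∅
  x = 10: [0↦8, 1↦6, 2↦0, 3↦1, 4↦9, 5↦2, 6↦2, 7↦9, 8↦1, 9↦0, 10↦6]  zeros at y ∈ {2, 9}
Collecting zeros: affine points = {(0, 0), (0, 10), (2, 0), (2, 8), (4, 7), (4, 10), (6, 7), (6, 8), (7, 5), (7, 9), (10, 2), (10, 9)}.
Total count |C(F_11)_aff| = 12.


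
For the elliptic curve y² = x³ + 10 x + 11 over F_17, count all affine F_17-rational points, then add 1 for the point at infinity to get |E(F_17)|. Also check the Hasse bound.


Affine points = {(3, 0), (4, 8), (4, 9), (5, 4), (5, 13), (6, 7), (6, 10), (7, 4), (7, 13), (8, 5), (8, 12), (13, 3), (13, 14), (15, 0), (16, 0)}; affine count = 15; |E(F_17)| = 16.

Discriminant check: Δ ∝ 4a³ + 27b² = 4·10³ + 27·11² = 4·1000 + 27·121 ≡ 8 (mod 17). Nonzero ⇒ E is nonsingular.
For each x ∈ F_17, compute rhs = x³ + 10·x + 11 mod 17, then count y ∈ F_17 with y² ≡ rhs.
  x = 0: rhs = 11, matching y values: none (0 points).
  x = 1: rhs = 5, matching y values: none (0 points).
  x = 2: rhs = 5, matching y values: none (0 points).
  x = 3: rhs = 0, matching y values: 0 (1 points).
  x = 4: rhs = 13, matching y values: 8, 9 (2 points).
  x = 5: rhs = 16, matching y values: 4, 13 (2 points).
  x = 6: rhs = 15, matching y values: 7, 10 (2 points).
  x = 7: rhs = 16, matching y values: 4, 13 (2 points).
  x = 8: rhs = 8, matching y values: 5, 12 (2 points).
  x = 9: rhs = 14, matching y values: none (0 points).
  x = 10: rhs = 6, matching y values: none (0 points).
  x = 11: rhs = 7, matching y values: none (0 points).
  x = 12: rhs = 6, matching y values: none (0 points).
  x = 13: rhs = 9, matching y values: 3, 14 (2 points).
  x = 14: rhs = 5, matching y values: none (0 points).
  x = 15: rhs = 0, matching y values: 0 (1 points).
  x = 16: rhs = 0, matching y values: 0 (1 points).
Total affine count: 15.
Full point count |E(F_17)| = 15 + 1 = 16.
Hasse bound: |16 − (17+1)| = |-2| = 2 ≤ 2√17 ≈ 8.2462 ✓.


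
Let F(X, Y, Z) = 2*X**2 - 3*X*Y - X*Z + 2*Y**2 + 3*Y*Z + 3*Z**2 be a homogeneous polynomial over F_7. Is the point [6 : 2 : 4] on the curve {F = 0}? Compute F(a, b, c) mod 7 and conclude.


F(6,2,4) ≡ 1 (mod 7); P is NOT on the curve.

Evaluate F(6, 2, 4) term-by-term (mod 7).
  2*X**2 ↦ 2·36·1·1 = 72
  -3*X*Y ↦ -3·6·2·1 = -36
  -X*Z ↦ -1·6·1·4 = -24
  2*Y**2 ↦ 2·1·4·1 = 8
  3*Y*Z ↦ 3·1·2·4 = 24
  3*Z**2 ↦ 3·1·1·16 = 48
Sum: F(6, 2, 4) = (72) + (-36) + (-24) + (8) + (24) + (48) = 92.
Reducing mod 7: 92 ≡ 1 (mod 7).
Since F(a, b, c) ≡ 1 ≠ 0 (mod 7), P does NOT lie on the curve.


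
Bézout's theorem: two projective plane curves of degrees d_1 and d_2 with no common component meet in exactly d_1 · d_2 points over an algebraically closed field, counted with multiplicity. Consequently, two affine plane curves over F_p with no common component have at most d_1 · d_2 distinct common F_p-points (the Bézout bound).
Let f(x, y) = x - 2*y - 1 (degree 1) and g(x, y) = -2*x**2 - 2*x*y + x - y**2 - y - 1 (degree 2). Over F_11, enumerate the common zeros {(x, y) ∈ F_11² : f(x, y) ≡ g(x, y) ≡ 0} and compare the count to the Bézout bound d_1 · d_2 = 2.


Common zeros: ∅; count = 0; Bézout bound = 2.

deg(f) = 1, deg(g) = 2, so Bézout bound = 2.
Scan x ∈ F_11. For each x, list the y ∈ F_11 with f(x, y) ≡ 0 and those with g(x, y) ≡ 0 (mod 11); the common zeros in that column are the intersection.
  x = 0: f ≡ 0 at y ∈ {5}; g ≡ 0 at y ∈ ∅; common: ∅.
  x = 1: f ≡ 0 at y ∈ {0}; g ≡ 0 at y ∈ {9, 10}; common: ∅.
  x = 2: f ≡ 0 at y ∈ {6}; g ≡ 0 at y ∈ ∅; common: ∅.
  x = 3: f ≡ 0 at y ∈ {1}; g ≡ 0 at y ∈ ∅; common: ∅.
  x = 4: f ≡ 0 at y ∈ {7}; g ≡ 0 at y ∈ {5, 8}; common: ∅.
  x = 5: f ≡ 0 at y ∈ {2}; g ≡ 0 at y ∈ {3, 8}; common: ∅.
  x = 6: f ≡ 0 at y ∈ {8}; g ≡ 0 at y ∈ {10}; common: ∅.
  x = 7: f ≡ 0 at y ∈ {3}; g ≡ 0 at y ∈ {9}; common: ∅.
  x = 8: f ≡ 0 at y ∈ {9}; g ≡ 0 at y ∈ {0, 5}; common: ∅.
  x = 9: f ≡ 0 at y ∈ {4}; g ≡ 0 at y ∈ {0, 3}; common: ∅.
  x = 10: f ≡ 0 at y ∈ {10}; g ≡ 0 at y ∈ ∅; common: ∅.
Collecting: common zeros = ∅, so the count is 0.
Comparison with the Bézout bound: 0 ≤ 2 = deg(f)·deg(g), as expected for curves with no common component (the affine F_11-count falls short of the bound because intersections may lie at infinity, over extension fields, or carry multiplicity).


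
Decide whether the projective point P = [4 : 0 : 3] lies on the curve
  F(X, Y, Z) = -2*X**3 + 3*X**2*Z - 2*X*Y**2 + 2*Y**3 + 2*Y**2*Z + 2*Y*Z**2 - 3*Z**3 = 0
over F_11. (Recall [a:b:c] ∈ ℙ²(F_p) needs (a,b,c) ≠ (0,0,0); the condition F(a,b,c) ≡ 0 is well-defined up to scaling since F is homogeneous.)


F(4,0,3) ≡ 1 (mod 11); P is NOT on the curve.

Evaluate F(4, 0, 3) term-by-term (mod 11).
  -2*X**3 ↦ -2·64·1·1 = -128
  3*X**2*Z ↦ 3·16·1·3 = 144
  -2*X*Y**2 ↦ -2·4·0·1 = 0
  2*Y**3 ↦ 2·1·0·1 = 0
  2*Y**2*Z ↦ 2·1·0·3 = 0
  2*Y*Z**2 ↦ 2·1·0·9 = 0
  -3*Z**3 ↦ -3·1·1·27 = -81
Sum: F(4, 0, 3) = (-128) + (144) + (0) + (0) + (0) + (0) + (-81) = -65.
Reducing mod 11: -65 ≡ 1 (mod 11).
Since F(a, b, c) ≡ 1 ≠ 0 (mod 11), P does NOT lie on the curve.


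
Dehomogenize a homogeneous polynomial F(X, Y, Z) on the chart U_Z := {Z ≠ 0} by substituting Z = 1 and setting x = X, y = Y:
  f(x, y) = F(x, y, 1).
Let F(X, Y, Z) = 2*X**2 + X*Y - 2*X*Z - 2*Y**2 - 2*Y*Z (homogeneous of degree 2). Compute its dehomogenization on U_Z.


f(x, y) = 2*x**2 + x*y - 2*x - 2*y**2 - 2*y

On U_Z we set Z = 1. Each monomial c·X^i·Y^j·Z^k in F becomes c·x^i·y^j·1^k = c·x^i·y^j.
Substituting Z = 1: F(X, Y, 1) = 2*x**2 + x*y - 2*x - 2*y**2 - 2*y.
Note: deg(f) ≤ deg(F) = 2; strict inequality happens when F is divisible by Z (lost terms).


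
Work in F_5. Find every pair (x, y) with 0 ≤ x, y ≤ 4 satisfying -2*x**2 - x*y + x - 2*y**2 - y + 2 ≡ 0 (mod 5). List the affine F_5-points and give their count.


Affine F_5-points: ∅; count = 0.

For each of the 25 pairs (x, y) ∈ F_5², evaluate f(x, y) mod 5. Record the zeros.
  x = 0: [0↦2, 1↦4, 2↦2, 3↦1, 4↦1]  zeros at y ∈ ∅
  x = 1: [0↦1, 1↦2, 2↦4, 3↦2, 4↦1]  zeros at y ∈ ∅
  x = 2: [0↦1, 1↦1, 2↦2, 3↦4, 4↦2]  zeros at y ∈ ∅
  x = 3: [0↦2, 1↦1, 2↦1, 3↦2, 4↦4]  zeros at y ∈ ∅
  x = 4: [0↦4, 1↦2, 2↦1, 3↦1, 4↦2]  zeros at y ∈ ∅
Collecting zeros: affine points = ∅.
Total count |C(F_5)_aff| = 0.


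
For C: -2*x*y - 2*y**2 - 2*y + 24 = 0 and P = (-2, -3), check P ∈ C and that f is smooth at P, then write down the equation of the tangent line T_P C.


Tangent line at P: 6*x + 14*y + 54 = 0.

Step 1: f(-2, -3) = 0, so P lies on C.
Step 2: partial derivatives
  f_x(x, y) = -2*y, f_y(x, y) = -2*x - 4*y - 2.
  f_x(P) = 6, f_y(P) = 14 (gradient nonzero, so P is smooth).
Step 3: tangent line at P: 6·(x − -2) + 14·(y − -3) = 0.
Expanding: 6*x + 14*y + 54 = 0.


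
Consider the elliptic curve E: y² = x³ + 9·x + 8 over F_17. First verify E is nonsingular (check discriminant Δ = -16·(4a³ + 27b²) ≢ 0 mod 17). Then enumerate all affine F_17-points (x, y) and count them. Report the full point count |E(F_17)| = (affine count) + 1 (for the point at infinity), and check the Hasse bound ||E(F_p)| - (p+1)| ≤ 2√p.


Affine points = {(0, 5), (0, 12), (1, 1), (1, 16), (2, 0), (5, 5), (5, 12), (9, 6), (9, 11), (12, 5), (12, 12), (15, 4), (15, 13), (16, 7), (16, 10)}; affine count = 15; |E(F_17)| = 16.

Discriminant check: Δ ∝ 4a³ + 27b² = 4·9³ + 27·8² = 4·729 + 27·64 ≡ 3 (mod 17). Nonzero ⇒ E is nonsingular.
For each x ∈ F_17, compute rhs = x³ + 9·x + 8 mod 17, then count y ∈ F_17 with y² ≡ rhs.
  x = 0: rhs = 8, matching y values: 5, 12 (2 points).
  x = 1: rhs = 1, matching y values: 1, 16 (2 points).
  x = 2: rhs = 0, matching y values: 0 (1 points).
  x = 3: rhs = 11, matching y values: none (0 points).
  x = 4: rhs = 6, matching y values: none (0 points).
  x = 5: rhs = 8, matching y values: 5, 12 (2 points).
  x = 6: rhs = 6, matching y values: none (0 points).
  x = 7: rhs = 6, matching y values: none (0 points).
  x = 8: rhs = 14, matching y values: none (0 points).
  x = 9: rhs = 2, matching y values: 6, 11 (2 points).
  x = 10: rhs = 10, matching y values: none (0 points).
  x = 11: rhs = 10, matching y values: none (0 points).
  x = 12: rhs = 8, matching y values: 5, 12 (2 points).
  x = 13: rhs = 10, matching y values: none (0 points).
  x = 14: rhs = 5, matching y values: none (0 points).
  x = 15: rhs = 16, matching y values: 4, 13 (2 points).
  x = 16: rhs = 15, matching y values: 7, 10 (2 points).
Total affine count: 15.
Full point count |E(F_17)| = 15 + 1 = 16.
Hasse bound: |16 − (17+1)| = |-2| = 2 ≤ 2√17 ≈ 8.2462 ✓.


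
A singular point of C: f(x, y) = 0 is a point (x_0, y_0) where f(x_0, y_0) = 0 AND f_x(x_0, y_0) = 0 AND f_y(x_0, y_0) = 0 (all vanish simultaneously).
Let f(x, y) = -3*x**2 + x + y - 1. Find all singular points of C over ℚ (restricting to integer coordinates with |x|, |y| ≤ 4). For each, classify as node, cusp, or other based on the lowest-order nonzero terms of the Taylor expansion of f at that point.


No singular points in the scanned grid; C is smooth there.

Compute partial derivatives:
  f_x = 1 - 6*x.
  f_y = 1.
f_y = 1 is a nonzero constant, so f_y never vanishes: no point (x, y) can satisfy f = f_x = f_y = 0. In particular no (x, y) ∈ {−4, ..., 4}² is singular; the curve is smooth.


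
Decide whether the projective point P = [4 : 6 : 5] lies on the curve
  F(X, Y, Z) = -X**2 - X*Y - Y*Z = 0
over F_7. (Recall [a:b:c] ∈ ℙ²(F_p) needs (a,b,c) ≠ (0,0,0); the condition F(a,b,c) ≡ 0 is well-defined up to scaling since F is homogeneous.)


F(4,6,5) ≡ 0 (mod 7); P is on the curve.

Evaluate F(4, 6, 5) term-by-term (mod 7).
  -X**2 ↦ -1·16·1·1 = -16
  -X*Y ↦ -1·4·6·1 = -24
  -Y*Z ↦ -1·1·6·5 = -30
Sum: F(4, 6, 5) = (-16) + (-24) + (-30) = -70.
Reducing mod 7: -70 ≡ 0 (mod 7).
Since F(a, b, c) ≡ 0 (mod 7), P lies on the curve.


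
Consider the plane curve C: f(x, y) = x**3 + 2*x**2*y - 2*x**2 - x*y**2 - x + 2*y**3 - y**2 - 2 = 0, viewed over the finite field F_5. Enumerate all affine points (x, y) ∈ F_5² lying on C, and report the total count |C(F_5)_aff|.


Affine F_5-points: {(0, 2), (0, 4), (1, 4), (3, 1), (3, 2), (3, 4), (4, 1)}; count = 7.

For each of the 25 pairs (x, y) ∈ F_5², evaluate f(x, y) mod 5. Record the zeros.
  x = 0: [0↦3, 1↦4, 2↦0, 3↦3, 4↦0]  zeros at y ∈ {2, 4}
  x = 1: [0↦1, 1↦3, 2↦3, 3↦3, 4↦0]  zeros at y ∈ {4}
  x = 2: [0↦1, 1↦3, 2↦1, 3↦2, 4↦3]  zeros at y ∈ ∅
  x = 3: [0↦4, 1↦0, 2↦0, 3↦1, 4↦0]  zeros at y ∈ {1, 2, 4}
  x = 4: [0↦1, 1↦0, 2↦1, 3↦1, 4↦2]  zeros at y ∈ {1}
Collecting zeros: affine points = {(0, 2), (0, 4), (1, 4), (3, 1), (3, 2), (3, 4), (4, 1)}.
Total count |C(F_5)_aff| = 7.


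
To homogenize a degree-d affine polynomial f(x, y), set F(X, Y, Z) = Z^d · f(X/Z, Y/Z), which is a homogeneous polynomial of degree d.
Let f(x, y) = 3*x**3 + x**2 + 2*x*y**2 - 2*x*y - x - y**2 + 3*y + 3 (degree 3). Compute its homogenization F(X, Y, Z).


F(X, Y, Z) = 3*X**3 + X**2*Z + 2*X*Y**2 - 2*X*Y*Z - X*Z**2 - Y**2*Z + 3*Y*Z**2 + 3*Z**3

deg(f) = 3.
Substitute x = X/Z, y = Y/Z into f, then multiply by Z^3.
  monomial 3·x^3·y^0 ↦ 3·X^3·Y^0·Z^0.
  monomial 1·x^2·y^0 ↦ 1·X^2·Y^0·Z^1.
  monomial 2·x^1·y^2 ↦ 2·X^1·Y^2·Z^0.
  monomial -2·x^1·y^1 ↦ -2·X^1·Y^1·Z^1.
  monomial -1·x^1·y^0 ↦ -1·X^1·Y^0·Z^2.
  monomial -1·x^0·y^2 ↦ -1·X^0·Y^2·Z^1.
  monomial 3·x^0·y^1 ↦ 3·X^0·Y^1·Z^2.
  monomial 3·x^0·y^0 ↦ 3·X^0·Y^0·Z^3.
Collecting: F(X, Y, Z) = 3*X**3 + X**2*Z + 2*X*Y**2 - 2*X*Y*Z - X*Z**2 - Y**2*Z + 3*Y*Z**2 + 3*Z**3.


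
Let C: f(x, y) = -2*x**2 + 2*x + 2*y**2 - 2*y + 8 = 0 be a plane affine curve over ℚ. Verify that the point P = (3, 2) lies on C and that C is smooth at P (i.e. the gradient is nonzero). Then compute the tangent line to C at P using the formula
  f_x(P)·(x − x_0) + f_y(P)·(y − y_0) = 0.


Tangent line at P: -10*x + 6*y + 18 = 0.

Step 1: f(3, 2) = 0, so P lies on C.
Step 2: partial derivatives
  f_x(x, y) = 2 - 4*x, f_y(x, y) = 4*y - 2.
  f_x(P) = -10, f_y(P) = 6 (gradient nonzero, so P is smooth).
Step 3: tangent line at P: -10·(x − 3) + 6·(y − 2) = 0.
Expanding: -10*x + 6*y + 18 = 0.


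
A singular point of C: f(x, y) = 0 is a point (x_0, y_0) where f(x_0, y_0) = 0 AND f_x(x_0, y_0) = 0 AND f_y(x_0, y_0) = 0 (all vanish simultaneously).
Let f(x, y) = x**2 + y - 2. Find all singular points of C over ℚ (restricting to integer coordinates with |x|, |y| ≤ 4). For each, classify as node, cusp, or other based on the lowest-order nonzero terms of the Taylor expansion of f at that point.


No singular points in the scanned grid; C is smooth there.

Compute partial derivatives:
  f_x = 2*x.
  f_y = 1.
f_y = 1 is a nonzero constant, so f_y never vanishes: no point (x, y) can satisfy f = f_x = f_y = 0. In particular no (x, y) ∈ {−4, ..., 4}² is singular; the curve is smooth.


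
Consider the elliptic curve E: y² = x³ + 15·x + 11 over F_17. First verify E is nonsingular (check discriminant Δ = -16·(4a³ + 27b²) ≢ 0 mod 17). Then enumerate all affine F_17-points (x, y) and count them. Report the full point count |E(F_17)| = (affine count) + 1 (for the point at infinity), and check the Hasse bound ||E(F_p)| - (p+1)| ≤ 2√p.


Affine points = {(2, 7), (2, 10), (3, 7), (3, 10), (4, 4), (4, 13), (7, 0), (9, 5), (9, 12), (12, 7), (12, 10)}; affine count = 11; |E(F_17)| = 12.

Discriminant check: Δ ∝ 4a³ + 27b² = 4·15³ + 27·11² = 4·3375 + 27·121 ≡ 5 (mod 17). Nonzero ⇒ E is nonsingular.
For each x ∈ F_17, compute rhs = x³ + 15·x + 11 mod 17, then count y ∈ F_17 with y² ≡ rhs.
  x = 0: rhs = 11, matching y values: none (0 points).
  x = 1: rhs = 10, matching y values: none (0 points).
  x = 2: rhs = 15, matching y values: 7, 10 (2 points).
  x = 3: rhs = 15, matching y values: 7, 10 (2 points).
  x = 4: rhs = 16, matching y values: 4, 13 (2 points).
  x = 5: rhs = 7, matching y values: none (0 points).
  x = 6: rhs = 11, matching y values: none (0 points).
  x = 7: rhs = 0, matching y values: 0 (1 points).
  x = 8: rhs = 14, matching y values: none (0 points).
  x = 9: rhs = 8, matching y values: 5, 12 (2 points).
  x = 10: rhs = 5, matching y values: none (0 points).
  x = 11: rhs = 11, matching y values: none (0 points).
  x = 12: rhs = 15, matching y values: 7, 10 (2 points).
  x = 13: rhs = 6, matching y values: none (0 points).
  x = 14: rhs = 7, matching y values: none (0 points).
  x = 15: rhs = 7, matching y values: none (0 points).
  x = 16: rhs = 12, matching y values: none (0 points).
Total affine count: 11.
Full point count |E(F_17)| = 11 + 1 = 12.
Hasse bound: |12 − (17+1)| = |-6| = 6 ≤ 2√17 ≈ 8.2462 ✓.


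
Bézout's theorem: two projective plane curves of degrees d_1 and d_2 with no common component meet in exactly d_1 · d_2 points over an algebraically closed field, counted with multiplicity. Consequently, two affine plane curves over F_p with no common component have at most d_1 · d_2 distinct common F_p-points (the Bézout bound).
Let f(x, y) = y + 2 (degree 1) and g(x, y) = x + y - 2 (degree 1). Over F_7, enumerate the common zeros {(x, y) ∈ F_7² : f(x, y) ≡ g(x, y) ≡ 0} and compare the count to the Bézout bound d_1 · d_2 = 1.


Common zeros: {(4, 5)}; count = 1; Bézout bound = 1.

deg(f) = 1, deg(g) = 1, so Bézout bound = 1.
Scan x ∈ F_7. For each x, list the y ∈ F_7 with f(x, y) ≡ 0 and those with g(x, y) ≡ 0 (mod 7); the common zeros in that column are the intersection.
  x = 0: f ≡ 0 at y ∈ {5}; g ≡ 0 at y ∈ {2}; common: ∅.
  x = 1: f ≡ 0 at y ∈ {5}; g ≡ 0 at y ∈ {1}; common: ∅.
  x = 2: f ≡ 0 at y ∈ {5}; g ≡ 0 at y ∈ {0}; common: ∅.
  x = 3: f ≡ 0 at y ∈ {5}; g ≡ 0 at y ∈ {6}; common: ∅.
  x = 4: f ≡ 0 at y ∈ {5}; g ≡ 0 at y ∈ {5}; common: {5}.
  x = 5: f ≡ 0 at y ∈ {5}; g ≡ 0 at y ∈ {4}; common: ∅.
  x = 6: f ≡ 0 at y ∈ {5}; g ≡ 0 at y ∈ {3}; common: ∅.
Collecting: common zeros = {(4, 5)}, so the count is 1.
Comparison with the Bézout bound: 1 ≤ 1 = deg(f)·deg(g), as expected for curves with no common component (the bound is attained).


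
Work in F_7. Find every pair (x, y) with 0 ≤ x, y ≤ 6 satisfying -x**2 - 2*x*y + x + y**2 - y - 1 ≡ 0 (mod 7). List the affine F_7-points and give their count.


Affine F_7-points: {(2, 1), (2, 4), (3, 0), (4, 1), (5, 0), (5, 4)}; count = 6.

For each of the 49 pairs (x, y) ∈ F_7², evaluate f(x, y) mod 7. Record the zeros.
  x = 0: [0↦6, 1↦6, 2↦1, 3↦5, 4↦4, 5↦5, 6↦1]  zeros at y ∈ ∅
  x = 1: [0↦6, 1↦4, 2↦4, 3↦6, 4↦3, 5↦2, 6↦3]  zeros at y ∈ ∅
  x = 2: [0↦4, 1↦0, 2↦5, 3↦5, 4↦0, 5↦4, 6↦3]  zeros at y ∈ {1, 4}
  x = 3: [0↦0, 1↦1, 2↦4, 3↦2, 4↦2, 5↦4, 6↦1]  zeros at y ∈ {0}
  x = 4: [0↦1, 1↦0, 2↦1, 3↦4, 4↦2, 5↦2, 6↦4]  zeros at y ∈ {1}
  x = 5: [0↦0, 1↦4, 2↦3, 3↦4, 4↦0, 5↦5, 6↦5]  zeros at y ∈ {0, 4}
  x = 6: [0↦4, 1↦6, 2↦3, 3↦2, 4↦3, 5↦6, 6↦4]  zeros at y ∈ ∅
Collecting zeros: affine points = {(2, 1), (2, 4), (3, 0), (4, 1), (5, 0), (5, 4)}.
Total count |C(F_7)_aff| = 6.


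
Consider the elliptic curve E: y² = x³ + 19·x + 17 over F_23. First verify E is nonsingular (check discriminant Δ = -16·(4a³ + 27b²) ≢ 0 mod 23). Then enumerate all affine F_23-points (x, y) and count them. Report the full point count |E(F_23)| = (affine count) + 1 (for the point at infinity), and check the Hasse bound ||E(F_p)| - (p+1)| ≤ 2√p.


Affine points = {(3, 3), (3, 20), (6, 5), (6, 18), (11, 4), (11, 19), (12, 8), (12, 15), (13, 0), (16, 1), (16, 22), (17, 3), (17, 20), (18, 2), (18, 21), (20, 5), (20, 18)}; affine count = 17; |E(F_23)| = 18.

Discriminant check: Δ ∝ 4a³ + 27b² = 4·19³ + 27·17² = 4·6859 + 27·289 ≡ 3 (mod 23). Nonzero ⇒ E is nonsingular.
For each x ∈ F_23, compute rhs = x³ + 19·x + 17 mod 23, then count y ∈ F_23 with y² ≡ rhs.
  x = 0: rhs = 17, matching y values: none (0 points).
  x = 1: rhs = 14, matching y values: none (0 points).
  x = 2: rhs = 17, matching y values: none (0 points).
  x = 3: rhs = 9, matching y values: 3, 20 (2 points).
  x = 4: rhs = 19, matching y values: none (0 points).
  x = 5: rhs = 7, matching y values: none (0 points).
  x = 6: rhs = 2, matching y values: 5, 18 (2 points).
  x = 7: rhs = 10, matching y values: none (0 points).
  x = 8: rhs = 14, matching y values: none (0 points).
  x = 9: rhs = 20, matching y values: none (0 points).
  x = 10: rhs = 11, matching y values: none (0 points).
  x = 11: rhs = 16, matching y values: 4, 19 (2 points).
  x = 12: rhs = 18, matching y values: 8, 15 (2 points).
  x = 13: rhs = 0, matching y values: 0 (1 points).
  x = 14: rhs = 14, matching y values: none (0 points).
  x = 15: rhs = 20, matching y values: none (0 points).
  x = 16: rhs = 1, matching y values: 1, 22 (2 points).
  x = 17: rhs = 9, matching y values: 3, 20 (2 points).
  x = 18: rhs = 4, matching y values: 2, 21 (2 points).
  x = 19: rhs = 15, matching y values: none (0 points).
  x = 20: rhs = 2, matching y values: 5, 18 (2 points).
  x = 21: rhs = 17, matching y values: none (0 points).
  x = 22: rhs = 20, matching y values: none (0 points).
Total affine count: 17.
Full point count |E(F_23)| = 17 + 1 = 18.
Hasse bound: |18 − (23+1)| = |-6| = 6 ≤ 2√23 ≈ 9.5917 ✓.


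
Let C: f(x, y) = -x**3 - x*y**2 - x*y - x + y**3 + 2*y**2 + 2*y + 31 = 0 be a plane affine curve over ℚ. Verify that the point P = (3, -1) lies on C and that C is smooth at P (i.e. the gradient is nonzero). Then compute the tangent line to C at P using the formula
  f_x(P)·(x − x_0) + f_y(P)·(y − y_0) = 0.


Tangent line at P: -28*x + 4*y + 88 = 0.

Step 1: f(3, -1) = 0, so P lies on C.
Step 2: partial derivatives
  f_x(x, y) = -3*x**2 - y**2 - y - 1, f_y(x, y) = -2*x*y - x + 3*y**2 + 4*y + 2.
  f_x(P) = -28, f_y(P) = 4 (gradient nonzero, so P is smooth).
Step 3: tangent line at P: -28·(x − 3) + 4·(y − -1) = 0.
Expanding: -28*x + 4*y + 88 = 0.


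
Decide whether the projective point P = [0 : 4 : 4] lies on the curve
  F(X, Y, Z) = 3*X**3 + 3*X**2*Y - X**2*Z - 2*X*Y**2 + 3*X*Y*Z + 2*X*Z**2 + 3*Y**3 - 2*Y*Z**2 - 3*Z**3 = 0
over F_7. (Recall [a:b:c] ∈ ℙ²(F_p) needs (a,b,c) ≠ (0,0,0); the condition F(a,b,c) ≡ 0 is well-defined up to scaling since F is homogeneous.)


F(0,4,4) ≡ 5 (mod 7); P is NOT on the curve.

Evaluate F(0, 4, 4) term-by-term (mod 7).
  3*X**3 ↦ 3·0·1·1 = 0
  3*X**2*Y ↦ 3·0·4·1 = 0
  -X**2*Z ↦ -1·0·1·4 = 0
  -2*X*Y**2 ↦ -2·0·16·1 = 0
  3*X*Y*Z ↦ 3·0·4·4 = 0
  2*X*Z**2 ↦ 2·0·1·16 = 0
  3*Y**3 ↦ 3·1·64·1 = 192
  -2*Y*Z**2 ↦ -2·1·4·16 = -128
  -3*Z**3 ↦ -3·1·1·64 = -192
Sum: F(0, 4, 4) = (0) + (0) + (0) + (0) + (0) + (0) + (192) + (-128) + (-192) = -128.
Reducing mod 7: -128 ≡ 5 (mod 7).
Since F(a, b, c) ≡ 5 ≠ 0 (mod 7), P does NOT lie on the curve.


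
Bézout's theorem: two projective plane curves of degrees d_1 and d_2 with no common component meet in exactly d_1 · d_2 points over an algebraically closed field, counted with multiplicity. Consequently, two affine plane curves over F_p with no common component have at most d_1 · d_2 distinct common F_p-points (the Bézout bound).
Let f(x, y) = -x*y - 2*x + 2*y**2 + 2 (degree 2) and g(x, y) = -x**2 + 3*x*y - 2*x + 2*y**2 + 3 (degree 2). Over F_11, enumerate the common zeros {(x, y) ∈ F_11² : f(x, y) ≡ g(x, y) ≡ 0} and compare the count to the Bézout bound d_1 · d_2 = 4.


Common zeros: {(1, 0), (4, 3)}; count = 2; Bézout bound = 4.

deg(f) = 2, deg(g) = 2, so Bézout bound = 4.
Scan x ∈ F_11. For each x, list the y ∈ F_11 with f(x, y) ≡ 0 and those with g(x, y) ≡ 0 (mod 11); the common zeros in that column are the intersection.
  x = 0: f ≡ 0 at y ∈ ∅; g ≡ 0 at y ∈ {2, 9}; common: ∅.
  x = 1: f ≡ 0 at y ∈ {0, 6}; g ≡ 0 at y ∈ {0, 4}; common: {0}.
  x = 2: f ≡ 0 at y ∈ {4, 8}; g ≡ 0 at y ∈ ∅; common: ∅.
  x = 3: f ≡ 0 at y ∈ ∅; g ≡ 0 at y ∈ {3, 9}; common: ∅.
  x = 4: f ≡ 0 at y ∈ {3, 10}; g ≡ 0 at y ∈ {2, 3}; common: {3}.
  x = 5: f ≡ 0 at y ∈ {1, 7}; g ≡ 0 at y ∈ ∅; common: ∅.
  x = 6: f ≡ 0 at y ∈ ∅; g ≡ 0 at y ∈ ∅; common: ∅.
  x = 7: f ≡ 0 at y ∈ ∅; g ≡ 0 at y ∈ ∅; common: ∅.
  x = 8: f ≡ 0 at y ∈ {2}; g ≡ 0 at y ∈ {0, 10}; common: ∅.
  x = 9: f ≡ 0 at y ∈ {5}; g ≡ 0 at y ∈ {4, 10}; common: ∅.
  x = 10: f ≡ 0 at y ∈ ∅; g ≡ 0 at y ∈ ∅; common: ∅.
Collecting: common zeros = {(1, 0), (4, 3)}, so the count is 2.
Comparison with the Bézout bound: 2 ≤ 4 = deg(f)·deg(g), as expected for curves with no common component (the affine F_11-count falls short of the bound because intersections may lie at infinity, over extension fields, or carry multiplicity).


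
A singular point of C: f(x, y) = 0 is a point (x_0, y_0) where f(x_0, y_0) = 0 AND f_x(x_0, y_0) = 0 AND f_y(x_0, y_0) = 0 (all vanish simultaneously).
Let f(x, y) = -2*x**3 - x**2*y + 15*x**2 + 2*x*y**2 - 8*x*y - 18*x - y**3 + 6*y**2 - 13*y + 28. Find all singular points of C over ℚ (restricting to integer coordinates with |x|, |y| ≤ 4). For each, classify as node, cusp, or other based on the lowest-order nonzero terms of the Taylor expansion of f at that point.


Singular points: {(2, 3)}; classification: cusp.

Compute partial derivatives:
  f_x = -6*x**2 - 2*x*y + 30*x + 2*y**2 - 8*y - 18.
  f_y = -x**2 + 4*x*y - 8*x - 3*y**2 + 12*y - 13.
Scan x_0 ∈ {−4, ..., 4}. For each x_0, f_y(x_0, y) is a polynomial in y; find its integer roots y ∈ {−4, ..., 4}, then test f_x and f at those candidates.
  x = -4: f_y(-4, y) = -3*y**2 - 4*y + 3; no integer root y with |y| ≤ 4.
  x = -3: f_y(-3, y) = 2 - 3*y**2; no integer root y with |y| ≤ 4.
  x = -2: f_y(-2, y) = -3*y**2 + 4*y - 1; vanishes at y ∈ {1}. (-2, 1): f_x = -104 ≠ 0.
  x = -1: f_y(-1, y) = -3*y**2 + 8*y - 6; no integer root y with |y| ≤ 4.
  x = 0: f_y(0, y) = -3*y**2 + 12*y - 13; no integer root y with |y| ≤ 4.
  x = 1: f_y(1, y) = -3*y**2 + 16*y - 22; no integer root y with |y| ≤ 4.
  x = 2: f_y(2, y) = -3*y**2 + 20*y - 33; vanishes at y ∈ {3}. (2, 3): f_x = 0, f = 0 — SINGULAR.
  x = 3: f_y(3, y) = -3*y**2 + 24*y - 46; no integer root y with |y| ≤ 4.
  x = 4: f_y(4, y) = -3*y**2 + 28*y - 61; no integer root y with |y| ≤ 4.
Only singular point on the grid: (2, 3).
Classify: substitute x = 2 + u, y = 3 + v and expand: f = -2*u**3 - u**2*v + 2*u*v**2 - v**3 + v**2.
No constant or linear terms (consistent with a singular point). Quadratic part: v**2. Cubic part: -2*u**3 - u**2*v + 2*u*v**2 - v**3.
The quadratic part v**2 is a perfect square, so there is a single (double) tangent line v = 0, i.e. y = 3. Restricting the cubic part to that line (v = 0) leaves -2*u**3 ≠ 0, so f is not divisible by v and the branch is v² ≈ 2*u**3 to lowest order — this is a cusp.
Classification: cusp.


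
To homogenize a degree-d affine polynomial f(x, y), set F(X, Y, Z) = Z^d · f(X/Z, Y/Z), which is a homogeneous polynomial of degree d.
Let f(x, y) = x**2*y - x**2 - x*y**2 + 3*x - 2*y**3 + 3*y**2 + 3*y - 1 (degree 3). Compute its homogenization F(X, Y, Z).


F(X, Y, Z) = X**2*Y - X**2*Z - X*Y**2 + 3*X*Z**2 - 2*Y**3 + 3*Y**2*Z + 3*Y*Z**2 - Z**3

deg(f) = 3.
Substitute x = X/Z, y = Y/Z into f, then multiply by Z^3.
  monomial 1·x^2·y^1 ↦ 1·X^2·Y^1·Z^0.
  monomial -1·x^2·y^0 ↦ -1·X^2·Y^0·Z^1.
  monomial -1·x^1·y^2 ↦ -1·X^1·Y^2·Z^0.
  monomial 3·x^1·y^0 ↦ 3·X^1·Y^0·Z^2.
  monomial -2·x^0·y^3 ↦ -2·X^0·Y^3·Z^0.
  monomial 3·x^0·y^2 ↦ 3·X^0·Y^2·Z^1.
  monomial 3·x^0·y^1 ↦ 3·X^0·Y^1·Z^2.
  monomial -1·x^0·y^0 ↦ -1·X^0·Y^0·Z^3.
Collecting: F(X, Y, Z) = X**2*Y - X**2*Z - X*Y**2 + 3*X*Z**2 - 2*Y**3 + 3*Y**2*Z + 3*Y*Z**2 - Z**3.


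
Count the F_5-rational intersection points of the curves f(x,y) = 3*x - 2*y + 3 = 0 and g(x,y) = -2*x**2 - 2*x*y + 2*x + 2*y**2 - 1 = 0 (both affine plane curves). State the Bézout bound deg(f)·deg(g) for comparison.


Common zeros: {(2, 2), (4, 0)}; count = 2; Bézout bound = 2.

deg(f) = 1, deg(g) = 2, so Bézout bound = 2.
Scan x ∈ F_5. For each x, list the y ∈ F_5 with f(x, y) ≡ 0 and those with g(x, y) ≡ 0 (mod 5); the common zeros in that column are the intersection.
  x = 0: f ≡ 0 at y ∈ {4}; g ≡ 0 at y ∈ ∅; common: ∅.
  x = 1: f ≡ 0 at y ∈ {3}; g ≡ 0 at y ∈ ∅; common: ∅.
  x = 2: f ≡ 0 at y ∈ {2}; g ≡ 0 at y ∈ {0, 2}; common: {2}.
  x = 3: f ≡ 0 at y ∈ {1}; g ≡ 0 at y ∈ {4}; common: ∅.
  x = 4: f ≡ 0 at y ∈ {0}; g ≡ 0 at y ∈ {0, 4}; common: {0}.
Collecting: common zeros = {(2, 2), (4, 0)}, so the count is 2.
Comparison with the Bézout bound: 2 ≤ 2 = deg(f)·deg(g), as expected for curves with no common component (the bound is attained).


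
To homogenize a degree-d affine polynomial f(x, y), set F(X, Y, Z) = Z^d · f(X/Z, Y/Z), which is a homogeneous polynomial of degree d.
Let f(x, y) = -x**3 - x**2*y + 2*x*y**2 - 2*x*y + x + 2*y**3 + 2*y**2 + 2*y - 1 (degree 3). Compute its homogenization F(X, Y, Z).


F(X, Y, Z) = -X**3 - X**2*Y + 2*X*Y**2 - 2*X*Y*Z + X*Z**2 + 2*Y**3 + 2*Y**2*Z + 2*Y*Z**2 - Z**3

deg(f) = 3.
Substitute x = X/Z, y = Y/Z into f, then multiply by Z^3.
  monomial -1·x^3·y^0 ↦ -1·X^3·Y^0·Z^0.
  monomial -1·x^2·y^1 ↦ -1·X^2·Y^1·Z^0.
  monomial 2·x^1·y^2 ↦ 2·X^1·Y^2·Z^0.
  monomial -2·x^1·y^1 ↦ -2·X^1·Y^1·Z^1.
  monomial 1·x^1·y^0 ↦ 1·X^1·Y^0·Z^2.
  monomial 2·x^0·y^3 ↦ 2·X^0·Y^3·Z^0.
  monomial 2·x^0·y^2 ↦ 2·X^0·Y^2·Z^1.
  monomial 2·x^0·y^1 ↦ 2·X^0·Y^1·Z^2.
  monomial -1·x^0·y^0 ↦ -1·X^0·Y^0·Z^3.
Collecting: F(X, Y, Z) = -X**3 - X**2*Y + 2*X*Y**2 - 2*X*Y*Z + X*Z**2 + 2*Y**3 + 2*Y**2*Z + 2*Y*Z**2 - Z**3.


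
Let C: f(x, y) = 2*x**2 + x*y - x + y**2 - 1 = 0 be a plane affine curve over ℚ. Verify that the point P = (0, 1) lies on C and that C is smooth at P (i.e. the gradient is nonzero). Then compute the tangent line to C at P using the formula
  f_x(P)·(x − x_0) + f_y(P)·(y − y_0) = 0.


Tangent line at P: 2*y - 2 = 0.

Step 1: f(0, 1) = 0, so P lies on C.
Step 2: partial derivatives
  f_x(x, y) = 4*x + y - 1, f_y(x, y) = x + 2*y.
  f_x(P) = 0, f_y(P) = 2 (gradient nonzero, so P is smooth).
Step 3: tangent line at P: 0·(x − 0) + 2·(y − 1) = 0.
Expanding: 2*y - 2 = 0.


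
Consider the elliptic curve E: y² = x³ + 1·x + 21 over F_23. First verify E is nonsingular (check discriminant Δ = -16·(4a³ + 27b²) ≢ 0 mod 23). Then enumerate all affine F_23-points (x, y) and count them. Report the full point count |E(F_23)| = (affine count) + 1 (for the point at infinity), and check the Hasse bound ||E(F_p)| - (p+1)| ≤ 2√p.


Affine points = {(1, 0), (2, 10), (2, 13), (5, 6), (5, 17), (6, 6), (6, 17), (7, 7), (7, 16), (8, 9), (8, 14), (9, 0), (11, 11), (11, 12), (12, 6), (12, 17), (13, 0), (16, 4), (16, 19), (17, 11), (17, 12), (18, 11), (18, 12)}; affine count = 23; |E(F_23)| = 24.

Discriminant check: Δ ∝ 4a³ + 27b² = 4·1³ + 27·21² = 4·1 + 27·441 ≡ 20 (mod 23). Nonzero ⇒ E is nonsingular.
For each x ∈ F_23, compute rhs = x³ + 1·x + 21 mod 23, then count y ∈ F_23 with y² ≡ rhs.
  x = 0: rhs = 21, matching y values: none (0 points).
  x = 1: rhs = 0, matching y values: 0 (1 points).
  x = 2: rhs = 8, matching y values: 10, 13 (2 points).
  x = 3: rhs = 5, matching y values: none (0 points).
  x = 4: rhs = 20, matching y values: none (0 points).
  x = 5: rhs = 13, matching y values: 6, 17 (2 points).
  x = 6: rhs = 13, matching y values: 6, 17 (2 points).
  x = 7: rhs = 3, matching y values: 7, 16 (2 points).
  x = 8: rhs = 12, matching y values: 9, 14 (2 points).
  x = 9: rhs = 0, matching y values: 0 (1 points).
  x = 10: rhs = 19, matching y values: none (0 points).
  x = 11: rhs = 6, matching y values: 11, 12 (2 points).
  x = 12: rhs = 13, matching y values: 6, 17 (2 points).
  x = 13: rhs = 0, matching y values: 0 (1 points).
  x = 14: rhs = 19, matching y values: none (0 points).
  x = 15: rhs = 7, matching y values: none (0 points).
  x = 16: rhs = 16, matching y values: 4, 19 (2 points).
  x = 17: rhs = 6, matching y values: 11, 12 (2 points).
  x = 18: rhs = 6, matching y values: 11, 12 (2 points).
  x = 19: rhs = 22, matching y values: none (0 points).
  x = 20: rhs = 14, matching y values: none (0 points).
  x = 21: rhs = 11, matching y values: none (0 points).
  x = 22: rhs = 19, matching y values: none (0 points).
Total affine count: 23.
Full point count |E(F_23)| = 23 + 1 = 24.
Hasse bound: |24 − (23+1)| = |0| = 0 ≤ 2√23 ≈ 9.5917 ✓.


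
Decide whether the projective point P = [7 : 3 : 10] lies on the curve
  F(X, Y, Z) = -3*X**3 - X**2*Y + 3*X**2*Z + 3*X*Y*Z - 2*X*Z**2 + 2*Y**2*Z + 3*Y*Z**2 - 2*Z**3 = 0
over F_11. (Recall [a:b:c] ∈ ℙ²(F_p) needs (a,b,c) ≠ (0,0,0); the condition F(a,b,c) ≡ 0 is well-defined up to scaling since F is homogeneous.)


F(7,3,10) ≡ 1 (mod 11); P is NOT on the curve.

Evaluate F(7, 3, 10) term-by-term (mod 11).
  -3*X**3 ↦ -3·343·1·1 = -1029
  -X**2*Y ↦ -1·49·3·1 = -147
  3*X**2*Z ↦ 3·49·1·10 = 1470
  3*X*Y*Z ↦ 3·7·3·10 = 630
  -2*X*Z**2 ↦ -2·7·1·100 = -1400
  2*Y**2*Z ↦ 2·1·9·10 = 180
  3*Y*Z**2 ↦ 3·1·3·100 = 900
  -2*Z**3 ↦ -2·1·1·1000 = -2000
Sum: F(7, 3, 10) = (-1029) + (-147) + (1470) + (630) + (-1400) + (180) + (900) + (-2000) = -1396.
Reducing mod 11: -1396 ≡ 1 (mod 11).
Since F(a, b, c) ≡ 1 ≠ 0 (mod 11), P does NOT lie on the curve.


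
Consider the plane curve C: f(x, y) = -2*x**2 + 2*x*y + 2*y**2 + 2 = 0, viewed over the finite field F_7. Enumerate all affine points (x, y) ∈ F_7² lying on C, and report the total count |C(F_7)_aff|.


Affine F_7-points: {(1, 0), (1, 6), (2, 1), (2, 4), (5, 3), (5, 6), (6, 0), (6, 1)}; count = 8.

For each of the 49 pairs (x, y) ∈ F_7², evaluate f(x, y) mod 7. Record the zeros.
  x = 0: [0↦2, 1↦4, 2↦3, 3↦6, 4↦6, 5↦3, 6↦4]  zeros at y ∈ ∅
  x = 1: [0↦0, 1↦4, 2↦5, 3↦3, 4↦5, 5↦4, 6↦0]  zeros at y ∈ {0, 6}
  x = 2: [0↦1, 1↦0, 2↦3, 3↦3, 4↦0, 5↦1, 6↦6]  zeros at y ∈ {1, 4}
  x = 3: [0↦5, 1↦6, 2↦4, 3↦6, 4↦5, 5↦1, 6↦1]  zeros at y ∈ ∅
  x = 4: [0↦5, 1↦1, 2↦1, 3↦5, 4↦6, 5↦4, 6↦6]  zeros at y ∈ ∅
  x = 5: [0↦1, 1↦6, 2↦1, 3↦0, 4↦3, 5↦3, 6↦0]  zeros at y ∈ {3, 6}
  x = 6: [0↦0, 1↦0, 2↦4, 3↦5, 4↦3, 5↦5, 6↦4]  zeros at y ∈ {0, 1}
Collecting zeros: affine points = {(1, 0), (1, 6), (2, 1), (2, 4), (5, 3), (5, 6), (6, 0), (6, 1)}.
Total count |C(F_7)_aff| = 8.


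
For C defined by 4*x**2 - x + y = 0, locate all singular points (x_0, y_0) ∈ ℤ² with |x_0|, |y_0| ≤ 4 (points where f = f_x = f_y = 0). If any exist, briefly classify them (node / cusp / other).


No singular points in the scanned grid; C is smooth there.

Compute partial derivatives:
  f_x = 8*x - 1.
  f_y = 1.
f_y = 1 is a nonzero constant, so f_y never vanishes: no point (x, y) can satisfy f = f_x = f_y = 0. In particular no (x, y) ∈ {−4, ..., 4}² is singular; the curve is smooth.


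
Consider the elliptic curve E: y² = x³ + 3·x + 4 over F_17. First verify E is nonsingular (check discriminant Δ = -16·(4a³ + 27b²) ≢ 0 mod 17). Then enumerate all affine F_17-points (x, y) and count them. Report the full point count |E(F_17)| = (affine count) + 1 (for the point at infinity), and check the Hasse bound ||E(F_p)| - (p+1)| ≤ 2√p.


Affine points = {(0, 2), (0, 15), (1, 5), (1, 12), (2, 1), (2, 16), (5, 5), (5, 12), (6, 0), (8, 8), (8, 9), (11, 5), (11, 12), (12, 0), (13, 8), (13, 9), (14, 6), (14, 11), (16, 0)}; affine count = 19; |E(F_17)| = 20.

Discriminant check: Δ ∝ 4a³ + 27b² = 4·3³ + 27·4² = 4·27 + 27·16 ≡ 13 (mod 17). Nonzero ⇒ E is nonsingular.
For each x ∈ F_17, compute rhs = x³ + 3·x + 4 mod 17, then count y ∈ F_17 with y² ≡ rhs.
  x = 0: rhs = 4, matching y values: 2, 15 (2 points).
  x = 1: rhs = 8, matching y values: 5, 12 (2 points).
  x = 2: rhs = 1, matching y values: 1, 16 (2 points).
  x = 3: rhs = 6, matching y values: none (0 points).
  x = 4: rhs = 12, matching y values: none (0 points).
  x = 5: rhs = 8, matching y values: 5, 12 (2 points).
  x = 6: rhs = 0, matching y values: 0 (1 points).
  x = 7: rhs = 11, matching y values: none (0 points).
  x = 8: rhs = 13, matching y values: 8, 9 (2 points).
  x = 9: rhs = 12, matching y values: none (0 points).
  x = 10: rhs = 14, matching y values: none (0 points).
  x = 11: rhs = 8, matching y values: 5, 12 (2 points).
  x = 12: rhs = 0, matching y values: 0 (1 points).
  x = 13: rhs = 13, matching y values: 8, 9 (2 points).
  x = 14: rhs = 2, matching y values: 6, 11 (2 points).
  x = 15: rhs = 7, matching y values: none (0 points).
  x = 16: rhs = 0, matching y values: 0 (1 points).
Total affine count: 19.
Full point count |E(F_17)| = 19 + 1 = 20.
Hasse bound: |20 − (17+1)| = |2| = 2 ≤ 2√17 ≈ 8.2462 ✓.


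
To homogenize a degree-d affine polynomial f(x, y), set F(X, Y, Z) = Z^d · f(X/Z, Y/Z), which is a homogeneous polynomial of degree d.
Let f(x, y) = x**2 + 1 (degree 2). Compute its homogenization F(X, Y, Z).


F(X, Y, Z) = X**2 + Z**2

deg(f) = 2.
Substitute x = X/Z, y = Y/Z into f, then multiply by Z^2.
  monomial 1·x^2·y^0 ↦ 1·X^2·Y^0·Z^0.
  monomial 1·x^0·y^0 ↦ 1·X^0·Y^0·Z^2.
Collecting: F(X, Y, Z) = X**2 + Z**2.


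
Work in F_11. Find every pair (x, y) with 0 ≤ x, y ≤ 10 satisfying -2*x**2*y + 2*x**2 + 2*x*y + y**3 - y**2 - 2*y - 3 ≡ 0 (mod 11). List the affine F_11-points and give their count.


Affine F_11-points: {(0, 6), (0, 8), (0, 9), (1, 3), (5, 2), (6, 3), (8, 1), (8, 2), (8, 9), (9, 8), (10, 6)}; count = 11.

For each of the 121 pairs (x, y) ∈ F_11², evaluate f(x, y) mod 11. Record the zeros.
  x = 0: [0↦8, 1↦6, 2↦8, 3↦9, 4↦4, 5↦10, 6↦0, 7↦2, 8↦0, 9↦0, 10↦8]  zeros at y ∈ {6, 8, 9}
  x = 1: [0↦10, 1↦8, 2↦10, 3↦0, 4↦6, 5↦1, 6↦2, 7↦4, 8↦2, 9↦2, 10↦10]  zeros at y ∈ {3}
  x = 2: [0↦5, 1↦10, 2↦8, 3↦5, 4↦7, 5↦9, 6↦6, 7↦4, 8↦9, 9↦5, 10↦9]  zeros at y ∈ ∅
  x = 3: [0↦4, 1↦1, 2↦2, 3↦2, 4↦7, 5↦1, 6↦1, 7↦2, 8↦10, 9↦9, 10↦5]  zeros at y ∈ ∅
  x = 4: [0↦7, 1↦3, 2↦3, 3↦2, 4↦6, 5↦10, 6↦9, 7↦9, 8↦5, 9↦3, 10↦9]  zeros at y ∈ ∅
  x = 5: [0↦3, 1↦5, 2↦0, 3↦5, 4↦4, 5↦3, 6↦8, 7↦3, 8↦5, 9↦9, 10↦10]  zeros at y ∈ {2}
  x = 6: [0↦3, 1↦7, 2↦4, 3↦0, 4↦1, 5↦2, 6↦9, 7↦6, 8↦10, 9↦5, 10↦8]  zeros at y ∈ {3}
  x = 7: [0↦7, 1↦9, 2↦4, 3↦9, 4↦8, 5↦7, 6↦1, 7↦7, 8↦9, 9↦2, 10↦3]  zeros at y ∈ ∅
  x = 8: [0↦4, 1↦0, 2↦0, 3↦10, 4↦3, 5↦7, 6↦6, 7↦6, 8↦2, 9↦0, 10↦6]  zeros at y ∈ {1, 2, 9}
  x = 9: [0↦5, 1↦2, 2↦3, 3↦3, 4↦8, 5↦2, 6↦2, 7↦3, 8↦0, 9↦10, 10↦6]  zeros at y ∈ {8}
  x = 10: [0↦10, 1↦4, 2↦2, 3↦10, 4↦1, 5↦3, 6↦0, 7↦9, 8↦3, 9↦10, 10↦3]  zeros at y ∈ {6}
Collecting zeros: affine points = {(0, 6), (0, 8), (0, 9), (1, 3), (5, 2), (6, 3), (8, 1), (8, 2), (8, 9), (9, 8), (10, 6)}.
Total count |C(F_11)_aff| = 11.


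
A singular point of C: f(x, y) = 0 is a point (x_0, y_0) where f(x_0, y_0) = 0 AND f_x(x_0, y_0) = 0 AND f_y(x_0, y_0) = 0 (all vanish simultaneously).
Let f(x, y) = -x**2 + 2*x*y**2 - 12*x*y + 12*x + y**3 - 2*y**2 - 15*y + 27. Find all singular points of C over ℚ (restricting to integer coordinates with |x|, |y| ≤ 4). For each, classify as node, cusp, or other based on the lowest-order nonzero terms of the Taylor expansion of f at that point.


Singular points: {(-3, 3)}; classification: node.

Compute partial derivatives:
  f_x = -2*x + 2*y**2 - 12*y + 12.
  f_y = 4*x*y - 12*x + 3*y**2 - 4*y - 15.
Scan x_0 ∈ {−4, ..., 4}. For each x_0, f_y(x_0, y) is a polynomial in y; find its integer roots y ∈ {−4, ..., 4}, then test f_x and f at those candidates.
  x = -4: f_y(-4, y) = 3*y**2 - 20*y + 33; vanishes at y ∈ {3}. (-4, 3): f_x = 2 ≠ 0.
  x = -3: f_y(-3, y) = 3*y**2 - 16*y + 21; vanishes at y ∈ {3}. (-3, 3): f_x = 0, f = 0 — SINGULAR.
  x = -2: f_y(-2, y) = 3*y**2 - 12*y + 9; vanishes at y ∈ {1, 3}. (-2, 1): f_x = 6 ≠ 0; (-2, 3): f_x = -2 ≠ 0.
  x = -1: f_y(-1, y) = 3*y**2 - 8*y - 3; vanishes at y ∈ {3}. (-1, 3): f_x = -4 ≠ 0.
  x = 0: f_y(0, y) = 3*y**2 - 4*y - 15; vanishes at y ∈ {3}. (0, 3): f_x = -6 ≠ 0.
  x = 1: f_y(1, y) = 3*y**2 - 27; vanishes at y ∈ {-3, 3}. (1, -3): f_x = 64 ≠ 0; (1, 3): f_x = -8 ≠ 0.
  x = 2: f_y(2, y) = 3*y**2 + 4*y - 39; vanishes at y ∈ {3}. (2, 3): f_x = -10 ≠ 0.
  x = 3: f_y(3, y) = 3*y**2 + 8*y - 51; vanishes at y ∈ {3}. (3, 3): f_x = -12 ≠ 0.
  x = 4: f_y(4, y) = 3*y**2 + 12*y - 63; vanishes at y ∈ {3}. (4, 3): f_x = -14 ≠ 0.
Only singular point on the grid: (-3, 3).
Classify: substitute x = -3 + u, y = 3 + v and expand: f = -u**2 + 2*u*v**2 + v**3 + v**2.
No constant or linear terms (consistent with a singular point). Quadratic part: -u**2 + v**2. Cubic part: 2*u*v**2 + v**3.
The quadratic part v**2 - u**2 = (v − u)(v + u) splits into two distinct linear factors, so there are two distinct tangent lines y − 3 = ±(x − -3) — this is a node (ordinary double point).
Classification: node.
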